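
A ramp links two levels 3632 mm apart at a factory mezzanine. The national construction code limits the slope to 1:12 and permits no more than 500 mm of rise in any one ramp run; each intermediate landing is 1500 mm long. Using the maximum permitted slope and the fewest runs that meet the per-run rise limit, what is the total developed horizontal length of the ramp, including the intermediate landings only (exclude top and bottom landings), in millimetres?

54084 mm

At most 500 each: 3632/500 = 7.26, giving 8 ramp runs. That means 7 intermediate landings.
Horizontal run for 3632 mm of rise at 1:12 is 3632 × 12 = 43584 mm.
Intermediate landings: 7 × 1500 = 10500 mm.
Developed length = 43584 + 10500 = 54084 mm.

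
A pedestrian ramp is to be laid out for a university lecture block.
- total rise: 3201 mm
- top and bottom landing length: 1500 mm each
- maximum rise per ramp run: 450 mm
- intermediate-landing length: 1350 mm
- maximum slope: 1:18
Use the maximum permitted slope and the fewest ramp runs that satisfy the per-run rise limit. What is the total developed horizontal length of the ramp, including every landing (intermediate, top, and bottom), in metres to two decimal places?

At most 450 each: 3201/450 = 7.11, giving 8 ramp runs. That means 7 intermediate landings.
Ramp run (horizontal) at 1:18: 3201 × 18 = 57618 mm.
7 intermediate landings contribute 7 × 1350 = 9450 mm.
Top and bottom landings: 2 × 1500 = 3000 mm.
Total = 57618 + 9450 + 3000 = 70068 mm.
= 70.07 m.

70.07 m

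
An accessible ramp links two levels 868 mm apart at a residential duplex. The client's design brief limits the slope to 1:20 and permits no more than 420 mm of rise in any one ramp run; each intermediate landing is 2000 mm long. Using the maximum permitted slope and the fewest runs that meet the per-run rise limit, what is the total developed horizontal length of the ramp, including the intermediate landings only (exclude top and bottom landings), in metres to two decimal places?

⌈868/420⌉ = 3 ramp runs. That means 2 intermediate landings.
Ramp run (horizontal) at 1:20: 868 × 20 = 17360 mm.
2 intermediate landings contribute 2 × 2000 = 4000 mm.
Developed length = 17360 + 4000 = 21360 mm.
= 21.36 m.

21.36 m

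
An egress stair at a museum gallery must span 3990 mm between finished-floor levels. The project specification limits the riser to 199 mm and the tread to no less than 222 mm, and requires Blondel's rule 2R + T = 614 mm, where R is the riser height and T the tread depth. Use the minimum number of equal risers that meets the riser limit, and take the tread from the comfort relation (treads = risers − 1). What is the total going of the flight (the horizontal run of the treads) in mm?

⌈3990/199⌉ = 21 risers.
Each riser is 3990/21 = 190 mm (≤ 199 mm).
T = 614 − 2·190 = 234 mm, which satisfies the 222 mm minimum.
Treads = 21 − 1 = 20; going = 20 × 234 = 4680 mm.

4680 mm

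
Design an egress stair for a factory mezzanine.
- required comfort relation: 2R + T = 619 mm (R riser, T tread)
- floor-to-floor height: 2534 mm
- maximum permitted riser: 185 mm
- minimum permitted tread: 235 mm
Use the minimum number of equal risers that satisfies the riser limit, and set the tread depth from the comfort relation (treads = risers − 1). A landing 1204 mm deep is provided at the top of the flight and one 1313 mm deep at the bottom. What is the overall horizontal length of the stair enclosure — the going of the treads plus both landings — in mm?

2534 / 185 = 13.70, so 14 risers are needed.
R = 2534 ÷ 14 = 181 mm.
Tread T = 619 − 2 × 181 = 257 mm (≥ 235 mm).
Treads = 14 − 1 = 13; going = 13 × 257 = 3341 mm.
Add landings: 3341 + 1204 + 1313 = 5858 mm.

5858 mm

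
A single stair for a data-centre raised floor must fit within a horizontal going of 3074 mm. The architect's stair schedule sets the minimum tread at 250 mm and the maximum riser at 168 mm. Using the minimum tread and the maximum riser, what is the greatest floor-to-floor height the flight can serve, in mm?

Treads that fit: ⌊3074 / 250⌋ = 12.
Risers = treads + 1 = 13.
Maximum height = 13 × 168 = 2184 mm.

2184 mm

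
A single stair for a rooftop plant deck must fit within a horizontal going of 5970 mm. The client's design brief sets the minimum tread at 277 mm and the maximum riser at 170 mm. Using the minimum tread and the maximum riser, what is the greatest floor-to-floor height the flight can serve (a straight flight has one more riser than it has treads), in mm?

3740 mm

Treads that fit: ⌊5970 / 277⌋ = 21.
Risers = treads + 1 = 22.
Maximum height = 22 × 170 = 3740 mm.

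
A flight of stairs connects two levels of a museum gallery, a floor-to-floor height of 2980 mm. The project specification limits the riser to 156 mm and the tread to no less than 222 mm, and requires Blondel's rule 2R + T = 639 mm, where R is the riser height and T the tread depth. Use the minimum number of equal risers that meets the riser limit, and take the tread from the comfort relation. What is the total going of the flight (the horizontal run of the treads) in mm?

6479 mm

2980 / 156 = 19.103 → round up to 20 risers.
Riser R = 2980 / 20 = 149 mm, within the 156 mm limit.
T = 639 − 2·149 = 341 mm, which satisfies the 222 mm minimum.
Treads = 20 − 1 = 19; going = 19 × 341 = 6479 mm.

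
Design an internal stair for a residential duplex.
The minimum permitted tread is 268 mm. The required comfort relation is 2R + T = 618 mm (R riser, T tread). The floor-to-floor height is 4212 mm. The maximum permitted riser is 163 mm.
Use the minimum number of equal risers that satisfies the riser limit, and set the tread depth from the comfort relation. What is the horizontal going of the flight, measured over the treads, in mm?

7350 mm

At most 163 each: 4212/163 = 25.84, giving 26 risers.
R = 4212 ÷ 26 = 162 mm.
T = 618 − 2·162 = 294 mm, which satisfies the 268 mm minimum.
Treads = 26 − 1 = 25; going = 25 × 294 = 7350 mm.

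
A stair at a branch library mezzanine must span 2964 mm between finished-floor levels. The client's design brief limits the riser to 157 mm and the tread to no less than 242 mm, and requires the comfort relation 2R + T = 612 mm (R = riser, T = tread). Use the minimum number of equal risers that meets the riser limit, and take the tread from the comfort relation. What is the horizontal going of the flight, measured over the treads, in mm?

2964 / 157 = 18.879 → round up to 19 risers.
Riser R = 2964 / 19 = 156 mm, within the 157 mm limit.
T = 612 − 2·156 = 300 mm, which satisfies the 242 mm minimum.
Treads = 19 − 1 = 18; going = 18 × 300 = 5400 mm.

5400 mm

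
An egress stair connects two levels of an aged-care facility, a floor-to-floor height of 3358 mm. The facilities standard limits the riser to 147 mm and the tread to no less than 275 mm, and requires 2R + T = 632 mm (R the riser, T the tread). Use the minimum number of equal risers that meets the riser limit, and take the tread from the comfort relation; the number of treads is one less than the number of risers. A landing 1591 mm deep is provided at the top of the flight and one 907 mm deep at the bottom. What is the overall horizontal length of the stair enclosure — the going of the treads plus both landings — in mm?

3358 / 147 = 22.844 → round up to 23 risers.
R = 3358 ÷ 23 = 146 mm.
T = 632 − 2·146 = 340 mm, which satisfies the 275 mm minimum.
Going = (23 − 1) × 340 = 7480 mm.
Enclosure = 7480 + 1591 + 907 = 9978 mm.

9978 mm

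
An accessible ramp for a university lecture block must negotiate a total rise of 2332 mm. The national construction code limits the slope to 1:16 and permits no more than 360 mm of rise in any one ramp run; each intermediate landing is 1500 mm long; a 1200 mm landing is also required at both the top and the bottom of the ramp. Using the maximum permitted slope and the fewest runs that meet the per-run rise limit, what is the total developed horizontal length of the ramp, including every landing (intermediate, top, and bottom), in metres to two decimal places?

48.71 m

At most 360 each: 2332/360 = 6.48, giving 7 ramp runs. That means 6 intermediate landings.
Ramp run (horizontal) at 1:16: 2332 × 16 = 37312 mm.
6 intermediate landings contribute 6 × 1500 = 9000 mm.
Top and bottom landings: 2 × 1200 = 2400 mm.
Total = 37312 + 9000 + 2400 = 48712 mm.
= 48.71 m.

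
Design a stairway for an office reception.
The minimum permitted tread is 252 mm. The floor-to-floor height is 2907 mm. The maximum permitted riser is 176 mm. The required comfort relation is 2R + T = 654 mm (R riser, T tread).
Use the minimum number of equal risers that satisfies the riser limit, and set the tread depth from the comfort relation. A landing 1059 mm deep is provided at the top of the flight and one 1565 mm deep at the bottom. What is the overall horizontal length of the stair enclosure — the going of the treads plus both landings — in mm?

7616 mm

At most 176 each: 2907/176 = 16.52, giving 17 risers.
Riser R = 2907 / 17 = 171 mm, within the 176 mm limit.
Tread T = 654 − 2 × 171 = 312 mm (≥ 252 mm).
Going = (17 − 1) × 312 = 4992 mm.
Enclosure = 4992 + 1059 + 1565 = 7616 mm.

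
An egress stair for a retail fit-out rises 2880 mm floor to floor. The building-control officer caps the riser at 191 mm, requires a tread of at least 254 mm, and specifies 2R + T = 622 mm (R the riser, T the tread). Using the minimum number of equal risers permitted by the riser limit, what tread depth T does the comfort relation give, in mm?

2880 / 191 = 15.08, so 16 risers are needed.
Riser R = 2880 / 16 = 180 mm, within the 191 mm limit.
T = 622 − 2·180 = 262 mm, which satisfies the 254 mm minimum.

262 mm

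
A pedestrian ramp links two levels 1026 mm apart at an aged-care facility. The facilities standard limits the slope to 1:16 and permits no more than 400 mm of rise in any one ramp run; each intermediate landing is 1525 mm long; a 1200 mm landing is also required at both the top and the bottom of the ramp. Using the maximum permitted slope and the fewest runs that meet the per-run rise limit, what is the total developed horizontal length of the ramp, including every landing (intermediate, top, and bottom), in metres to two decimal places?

⌈1026/400⌉ = 3 ramp runs. That means 2 intermediate landings.
Ramp run (horizontal) at 1:16: 1026 × 16 = 16416 mm.
2 intermediate landings contribute 2 × 1525 = 3050 mm.
Top and bottom landings: 2 × 1200 = 2400 mm.
Total = 16416 + 3050 + 2400 = 21866 mm.
= 21.87 m.

21.87 m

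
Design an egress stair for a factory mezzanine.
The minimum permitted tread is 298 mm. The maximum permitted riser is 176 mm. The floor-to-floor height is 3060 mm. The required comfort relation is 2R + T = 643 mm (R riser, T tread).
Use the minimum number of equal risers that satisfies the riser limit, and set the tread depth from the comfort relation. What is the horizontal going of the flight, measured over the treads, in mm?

At most 176 each: 3060/176 = 17.39, giving 18 risers.
Riser R = 3060 / 18 = 170 mm, within the 176 mm limit.
Tread T = 643 − 2 × 170 = 303 mm (≥ 298 mm).
Going = (18 − 1) × 303 = 5151 mm.

5151 mm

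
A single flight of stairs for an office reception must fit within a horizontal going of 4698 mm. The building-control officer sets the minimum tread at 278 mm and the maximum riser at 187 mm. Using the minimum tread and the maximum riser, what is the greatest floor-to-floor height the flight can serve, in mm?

4698 / 278 = 16.90, so 16 treads fit.
Risers = treads + 1 = 17.
Maximum height = 17 × 187 = 3179 mm.

3179 mm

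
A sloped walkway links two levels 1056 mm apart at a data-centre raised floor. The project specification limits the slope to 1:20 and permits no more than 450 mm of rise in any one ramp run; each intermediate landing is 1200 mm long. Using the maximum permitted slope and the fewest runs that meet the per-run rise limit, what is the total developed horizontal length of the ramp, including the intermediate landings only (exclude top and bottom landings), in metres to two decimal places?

1056 / 450 = 2.347 → round up to 3 ramp runs. That means 2 intermediate landings.
Horizontal run for 1056 mm of rise at 1:20 is 1056 × 20 = 21120 mm.
Intermediate landings: 2 × 1200 = 2400 mm.
Total developed length = 21120 + 2400 = 23520 mm.
= 23.52 m.

23.52 m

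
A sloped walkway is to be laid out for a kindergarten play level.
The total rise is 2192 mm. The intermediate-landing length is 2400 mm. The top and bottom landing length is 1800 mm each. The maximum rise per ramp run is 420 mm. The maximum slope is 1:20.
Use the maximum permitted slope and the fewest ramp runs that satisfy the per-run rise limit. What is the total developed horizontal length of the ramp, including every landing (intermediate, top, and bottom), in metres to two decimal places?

59.44 m

2192 / 420 = 5.219 → round up to 6 ramp runs. That means 5 intermediate landings.
Ramp run (horizontal) at 1:20: 2192 × 20 = 43840 mm.
5 intermediate landings contribute 5 × 2400 = 12000 mm.
Top and bottom landings: 2 × 1800 = 3600 mm.
Total = 43840 + 12000 + 3600 = 59440 mm.
= 59.44 m.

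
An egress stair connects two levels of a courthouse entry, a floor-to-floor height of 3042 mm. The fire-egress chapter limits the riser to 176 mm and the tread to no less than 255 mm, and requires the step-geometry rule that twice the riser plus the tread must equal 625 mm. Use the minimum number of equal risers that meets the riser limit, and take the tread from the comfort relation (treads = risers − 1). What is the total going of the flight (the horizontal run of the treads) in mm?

4879 mm

3042 / 176 = 17.284 → round up to 18 risers.
Each riser is 3042/18 = 169 mm (≤ 176 mm).
From 2R + T = 625: T = 625 − 338 = 287 mm.
Going = (18 − 1) × 287 = 4879 mm.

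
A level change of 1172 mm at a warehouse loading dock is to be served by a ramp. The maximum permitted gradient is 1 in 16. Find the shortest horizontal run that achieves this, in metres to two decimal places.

18.75 m

At 1:16 the run is 16 × 1172 = 18752 mm.
18752 mm = 18.75 m.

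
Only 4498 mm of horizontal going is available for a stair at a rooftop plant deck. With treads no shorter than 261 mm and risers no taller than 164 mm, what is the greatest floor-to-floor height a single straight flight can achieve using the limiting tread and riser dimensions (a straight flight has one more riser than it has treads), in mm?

2952 mm

4498 / 261 = 17.23, so 17 treads fit.
Risers = treads + 1 = 18.
Maximum height = 18 × 164 = 2952 mm.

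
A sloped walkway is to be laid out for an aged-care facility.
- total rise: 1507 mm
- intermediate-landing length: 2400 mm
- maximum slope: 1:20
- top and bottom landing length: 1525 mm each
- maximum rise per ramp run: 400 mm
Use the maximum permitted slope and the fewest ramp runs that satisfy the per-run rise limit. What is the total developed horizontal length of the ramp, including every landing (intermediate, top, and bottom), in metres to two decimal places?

1507 / 400 = 3.77, so 4 ramp runs are needed. That means 3 intermediate landings.
Horizontal run for 1507 mm of rise at 1:20 is 1507 × 20 = 30140 mm.
Intermediate landings: 3 × 2400 = 7200 mm.
Top and bottom landings: 2 × 1525 = 3050 mm.
Total = 30140 + 7200 + 3050 = 40390 mm.
= 40.39 m.

40.39 m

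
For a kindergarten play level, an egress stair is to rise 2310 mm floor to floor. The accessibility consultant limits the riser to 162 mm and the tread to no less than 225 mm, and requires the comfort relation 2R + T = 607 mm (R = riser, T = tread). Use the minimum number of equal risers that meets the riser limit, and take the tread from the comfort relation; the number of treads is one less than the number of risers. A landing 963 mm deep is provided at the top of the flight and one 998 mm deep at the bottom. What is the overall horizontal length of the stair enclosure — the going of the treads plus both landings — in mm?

⌈2310/162⌉ = 15 risers.
Riser R = 2310 / 15 = 154 mm, within the 162 mm limit.
T = 607 − 2·154 = 299 mm, which satisfies the 225 mm minimum.
15 risers give 14 treads; going = 14 × 299 = 4186 mm.
Enclosure = 4186 + 963 + 998 = 6147 mm.

6147 mm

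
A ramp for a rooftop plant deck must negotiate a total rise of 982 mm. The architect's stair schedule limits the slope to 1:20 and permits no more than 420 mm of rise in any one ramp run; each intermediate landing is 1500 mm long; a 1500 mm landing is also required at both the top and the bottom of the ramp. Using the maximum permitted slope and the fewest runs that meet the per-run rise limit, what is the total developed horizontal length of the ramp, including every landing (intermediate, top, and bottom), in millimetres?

25640 mm

982 / 420 = 2.34, so 3 ramp runs are needed. That means 2 intermediate landings.
Ramp run (horizontal) at 1:20: 982 × 20 = 19640 mm.
Intermediate landings: 2 × 1500 = 3000 mm.
Top and bottom landings: 2 × 1500 = 3000 mm.
Total = 19640 + 3000 + 3000 = 25640 mm.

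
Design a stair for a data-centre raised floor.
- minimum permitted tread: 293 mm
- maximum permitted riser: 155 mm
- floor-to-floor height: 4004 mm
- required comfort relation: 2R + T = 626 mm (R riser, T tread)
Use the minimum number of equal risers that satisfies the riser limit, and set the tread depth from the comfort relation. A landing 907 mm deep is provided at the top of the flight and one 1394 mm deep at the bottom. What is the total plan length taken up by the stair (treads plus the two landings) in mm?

10251 mm

⌈4004/155⌉ = 26 risers.
R = 4004 ÷ 26 = 154 mm.
Tread T = 626 − 2 × 154 = 318 mm (≥ 293 mm).
Treads = 26 − 1 = 25; going = 25 × 318 = 7950 mm.
Enclosure = 7950 + 907 + 1394 = 10251 mm.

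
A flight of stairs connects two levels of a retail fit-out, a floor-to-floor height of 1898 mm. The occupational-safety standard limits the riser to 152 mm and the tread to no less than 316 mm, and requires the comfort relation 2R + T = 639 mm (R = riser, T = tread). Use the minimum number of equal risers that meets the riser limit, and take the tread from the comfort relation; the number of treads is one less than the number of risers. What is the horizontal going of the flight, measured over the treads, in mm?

1898 / 152 = 12.49, so 13 risers are needed.
R = 1898 ÷ 13 = 146 mm.
From 2R + T = 639: T = 639 − 292 = 347 mm.
Going = (13 − 1) × 347 = 4164 mm.

4164 mm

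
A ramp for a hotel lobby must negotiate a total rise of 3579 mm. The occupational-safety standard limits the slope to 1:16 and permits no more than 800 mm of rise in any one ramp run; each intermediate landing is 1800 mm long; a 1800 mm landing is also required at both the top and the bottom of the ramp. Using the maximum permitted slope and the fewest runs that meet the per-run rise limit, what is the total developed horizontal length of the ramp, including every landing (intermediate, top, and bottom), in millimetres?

68064 mm

At most 800 each: 3579/800 = 4.47, giving 5 ramp runs. That means 4 intermediate landings.
Horizontal run for 3579 mm of rise at 1:16 is 3579 × 16 = 57264 mm.
Intermediate landings: 4 × 1800 = 7200 mm.
Top and bottom landings: 2 × 1800 = 3600 mm.
Total = 57264 + 7200 + 3600 = 68064 mm.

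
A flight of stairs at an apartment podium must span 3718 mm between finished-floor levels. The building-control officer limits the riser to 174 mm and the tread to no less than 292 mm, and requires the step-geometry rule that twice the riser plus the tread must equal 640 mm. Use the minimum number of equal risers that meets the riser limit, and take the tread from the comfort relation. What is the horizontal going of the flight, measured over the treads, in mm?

6342 mm

3718 / 174 = 21.368 → round up to 22 risers.
Riser R = 3718 / 22 = 169 mm, within the 174 mm limit.
Tread T = 640 − 2 × 169 = 302 mm (≥ 292 mm).
22 risers give 21 treads; going = 21 × 302 = 6342 mm.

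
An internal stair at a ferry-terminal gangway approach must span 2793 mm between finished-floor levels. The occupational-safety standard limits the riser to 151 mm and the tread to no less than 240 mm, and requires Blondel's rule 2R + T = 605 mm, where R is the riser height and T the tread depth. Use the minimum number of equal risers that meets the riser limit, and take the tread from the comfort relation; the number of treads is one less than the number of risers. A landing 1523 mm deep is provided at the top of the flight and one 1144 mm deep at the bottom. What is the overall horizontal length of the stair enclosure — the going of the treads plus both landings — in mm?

8265 mm

⌈2793/151⌉ = 19 risers.
Riser R = 2793 / 19 = 147 mm, within the 151 mm limit.
From 2R + T = 605: T = 605 − 294 = 311 mm.
Treads = 19 − 1 = 18; going = 18 × 311 = 5598 mm.
Enclosure = 5598 + 1523 + 1144 = 8265 mm.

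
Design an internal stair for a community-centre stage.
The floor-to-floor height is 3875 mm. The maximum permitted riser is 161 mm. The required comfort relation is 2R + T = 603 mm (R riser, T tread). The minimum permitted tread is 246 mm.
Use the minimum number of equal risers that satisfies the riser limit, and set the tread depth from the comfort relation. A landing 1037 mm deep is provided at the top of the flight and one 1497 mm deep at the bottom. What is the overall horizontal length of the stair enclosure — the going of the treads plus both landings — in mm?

9566 mm

3875 / 161 = 24.07, so 25 risers are needed.
R = 3875 ÷ 25 = 155 mm.
T = 603 − 2·155 = 293 mm, which satisfies the 246 mm minimum.
Treads = 25 − 1 = 24; going = 24 × 293 = 7032 mm.
Enclosure = 7032 + 1037 + 1497 = 9566 mm.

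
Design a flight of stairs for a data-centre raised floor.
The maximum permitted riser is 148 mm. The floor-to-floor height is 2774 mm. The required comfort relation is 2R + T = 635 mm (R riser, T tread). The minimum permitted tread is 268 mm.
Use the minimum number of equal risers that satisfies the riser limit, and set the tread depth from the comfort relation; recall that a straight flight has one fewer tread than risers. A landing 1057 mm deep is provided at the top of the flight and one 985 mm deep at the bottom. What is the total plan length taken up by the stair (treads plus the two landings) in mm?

8216 mm

At most 148 each: 2774/148 = 18.74, giving 19 risers.
R = 2774 ÷ 19 = 146 mm.
Tread T = 635 − 2 × 146 = 343 mm (≥ 268 mm).
Treads = 19 − 1 = 18; going = 18 × 343 = 6174 mm.
Enclosure = 6174 + 1057 + 985 = 8216 mm.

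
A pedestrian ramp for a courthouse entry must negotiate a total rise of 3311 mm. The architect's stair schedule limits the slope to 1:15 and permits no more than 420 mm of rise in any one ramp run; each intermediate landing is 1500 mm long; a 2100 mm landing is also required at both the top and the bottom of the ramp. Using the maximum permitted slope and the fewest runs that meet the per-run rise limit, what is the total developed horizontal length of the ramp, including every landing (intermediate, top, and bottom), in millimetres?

⌈3311/420⌉ = 8 ramp runs. That means 7 intermediate landings.
Horizontal run for 3311 mm of rise at 1:15 is 3311 × 15 = 49665 mm.
7 intermediate landings contribute 7 × 1500 = 10500 mm.
Top and bottom landings: 2 × 2100 = 4200 mm.
Total = 49665 + 10500 + 4200 = 64365 mm.

64365 mm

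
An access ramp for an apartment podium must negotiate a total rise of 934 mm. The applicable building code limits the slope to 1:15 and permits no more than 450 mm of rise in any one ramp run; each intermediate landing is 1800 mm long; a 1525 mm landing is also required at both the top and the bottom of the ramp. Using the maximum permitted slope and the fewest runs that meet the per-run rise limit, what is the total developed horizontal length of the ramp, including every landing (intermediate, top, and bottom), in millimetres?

At most 450 each: 934/450 = 2.08, giving 3 ramp runs. That means 2 intermediate landings.
Horizontal run for 934 mm of rise at 1:15 is 934 × 15 = 14010 mm.
2 intermediate landings contribute 2 × 1800 = 3600 mm.
Top and bottom landings: 2 × 1525 = 3050 mm.
Total = 14010 + 3600 + 3050 = 20660 mm.

20660 mm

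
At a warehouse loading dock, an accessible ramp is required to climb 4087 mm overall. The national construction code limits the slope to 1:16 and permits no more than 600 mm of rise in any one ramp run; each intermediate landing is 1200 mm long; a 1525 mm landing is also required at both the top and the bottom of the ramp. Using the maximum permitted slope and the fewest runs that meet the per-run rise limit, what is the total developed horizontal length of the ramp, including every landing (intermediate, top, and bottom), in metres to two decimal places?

75.64 m

At most 600 each: 4087/600 = 6.81, giving 7 ramp runs. That means 6 intermediate landings.
Horizontal run for 4087 mm of rise at 1:16 is 4087 × 16 = 65392 mm.
Intermediate landings: 6 × 1200 = 7200 mm.
Top and bottom landings: 2 × 1525 = 3050 mm.
Total = 65392 + 7200 + 3050 = 75642 mm.
= 75.64 m.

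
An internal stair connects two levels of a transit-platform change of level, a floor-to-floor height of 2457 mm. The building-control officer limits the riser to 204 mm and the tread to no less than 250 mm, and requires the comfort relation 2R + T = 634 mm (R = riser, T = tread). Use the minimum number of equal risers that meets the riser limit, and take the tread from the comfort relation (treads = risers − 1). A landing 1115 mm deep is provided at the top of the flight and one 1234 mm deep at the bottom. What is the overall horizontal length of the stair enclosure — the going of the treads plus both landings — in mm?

⌈2457/204⌉ = 13 risers.
Each riser is 2457/13 = 189 mm (≤ 204 mm).
T = 634 − 2·189 = 256 mm, which satisfies the 250 mm minimum.
13 risers give 12 treads; going = 12 × 256 = 3072 mm.
Enclosure = 3072 + 1115 + 1234 = 5421 mm.

5421 mm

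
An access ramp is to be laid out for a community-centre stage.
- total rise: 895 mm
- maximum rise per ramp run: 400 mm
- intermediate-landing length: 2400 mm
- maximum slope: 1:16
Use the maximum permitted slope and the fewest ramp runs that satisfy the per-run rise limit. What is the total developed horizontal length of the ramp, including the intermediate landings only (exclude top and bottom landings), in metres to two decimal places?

⌈895/400⌉ = 3 ramp runs. That means 2 intermediate landings.
Horizontal run for 895 mm of rise at 1:16 is 895 × 16 = 14320 mm.
Intermediate landings: 2 × 2400 = 4800 mm.
Developed length = 14320 + 4800 = 19120 mm.
= 19.12 m.

19.12 m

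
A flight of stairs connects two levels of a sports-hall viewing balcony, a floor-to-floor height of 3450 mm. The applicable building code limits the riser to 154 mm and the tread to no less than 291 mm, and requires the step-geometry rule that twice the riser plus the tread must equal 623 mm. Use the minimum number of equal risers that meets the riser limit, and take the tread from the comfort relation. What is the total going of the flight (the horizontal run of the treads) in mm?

7106 mm

3450 / 154 = 22.40, so 23 risers are needed.
Each riser is 3450/23 = 150 mm (≤ 154 mm).
T = 623 − 2·150 = 323 mm, which satisfies the 291 mm minimum.
23 risers give 22 treads; going = 22 × 323 = 7106 mm.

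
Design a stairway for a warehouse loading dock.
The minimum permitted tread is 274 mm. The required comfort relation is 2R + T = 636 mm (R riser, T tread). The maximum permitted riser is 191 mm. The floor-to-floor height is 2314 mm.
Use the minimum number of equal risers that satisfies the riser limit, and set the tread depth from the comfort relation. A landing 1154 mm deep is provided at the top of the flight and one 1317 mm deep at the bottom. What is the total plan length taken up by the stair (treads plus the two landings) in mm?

5831 mm

⌈2314/191⌉ = 13 risers.
Riser R = 2314 / 13 = 178 mm, within the 191 mm limit.
T = 636 − 2·178 = 280 mm, which satisfies the 274 mm minimum.
13 risers give 12 treads; going = 12 × 280 = 3360 mm.
Add landings: 3360 + 1154 + 1317 = 5831 mm.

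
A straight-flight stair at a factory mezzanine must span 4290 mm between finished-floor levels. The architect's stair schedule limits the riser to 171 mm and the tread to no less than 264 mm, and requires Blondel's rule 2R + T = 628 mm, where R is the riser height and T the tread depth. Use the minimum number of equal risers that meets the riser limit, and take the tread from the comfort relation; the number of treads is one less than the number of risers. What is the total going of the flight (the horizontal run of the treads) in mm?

⌈4290/171⌉ = 26 risers.
Each riser is 4290/26 = 165 mm (≤ 171 mm).
From 2R + T = 628: T = 628 − 330 = 298 mm.
Treads = 26 − 1 = 25; going = 25 × 298 = 7450 mm.

7450 mm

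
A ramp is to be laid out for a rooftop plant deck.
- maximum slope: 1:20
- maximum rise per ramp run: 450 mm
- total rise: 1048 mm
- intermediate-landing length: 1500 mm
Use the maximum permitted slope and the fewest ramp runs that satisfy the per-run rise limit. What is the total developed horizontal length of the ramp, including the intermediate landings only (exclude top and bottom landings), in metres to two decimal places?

⌈1048/450⌉ = 3 ramp runs. That means 2 intermediate landings.
Ramp run (horizontal) at 1:20: 1048 × 20 = 20960 mm.
2 intermediate landings contribute 2 × 1500 = 3000 mm.
Developed length = 20960 + 3000 = 23960 mm.
= 23.96 m.

23.96 m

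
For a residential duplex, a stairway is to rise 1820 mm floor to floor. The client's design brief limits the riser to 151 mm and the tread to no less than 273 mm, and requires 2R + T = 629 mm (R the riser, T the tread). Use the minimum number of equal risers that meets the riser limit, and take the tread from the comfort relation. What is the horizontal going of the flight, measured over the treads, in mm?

4188 mm

⌈1820/151⌉ = 13 risers.
R = 1820 ÷ 13 = 140 mm.
From 2R + T = 629: T = 629 − 280 = 349 mm.
13 risers give 12 treads; going = 12 × 349 = 4188 mm.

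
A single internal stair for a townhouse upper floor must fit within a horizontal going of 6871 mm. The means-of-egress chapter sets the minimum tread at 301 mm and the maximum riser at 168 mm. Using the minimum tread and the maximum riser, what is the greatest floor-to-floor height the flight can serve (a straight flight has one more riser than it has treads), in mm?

Treads that fit: ⌊6871 / 301⌋ = 22.
Risers = treads + 1 = 23.
Maximum height = 23 × 168 = 3864 mm.

3864 mm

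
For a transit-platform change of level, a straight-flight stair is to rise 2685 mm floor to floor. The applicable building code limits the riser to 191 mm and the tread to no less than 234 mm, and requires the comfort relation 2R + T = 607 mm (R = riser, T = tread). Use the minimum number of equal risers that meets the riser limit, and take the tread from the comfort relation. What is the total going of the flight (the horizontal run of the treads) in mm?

3486 mm

2685 / 191 = 14.058 → round up to 15 risers.
Each riser is 2685/15 = 179 mm (≤ 191 mm).
From 2R + T = 607: T = 607 − 358 = 249 mm.
15 risers give 14 treads; going = 14 × 249 = 3486 mm.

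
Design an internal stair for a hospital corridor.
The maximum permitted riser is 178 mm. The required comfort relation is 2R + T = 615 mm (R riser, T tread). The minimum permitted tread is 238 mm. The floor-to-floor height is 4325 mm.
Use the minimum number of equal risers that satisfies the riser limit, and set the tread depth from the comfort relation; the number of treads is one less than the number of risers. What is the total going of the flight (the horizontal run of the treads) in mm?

6456 mm

4325 / 178 = 24.298 → round up to 25 risers.
Riser R = 4325 / 25 = 173 mm, within the 178 mm limit.
From 2R + T = 615: T = 615 − 346 = 269 mm.
Going = (25 − 1) × 269 = 6456 mm.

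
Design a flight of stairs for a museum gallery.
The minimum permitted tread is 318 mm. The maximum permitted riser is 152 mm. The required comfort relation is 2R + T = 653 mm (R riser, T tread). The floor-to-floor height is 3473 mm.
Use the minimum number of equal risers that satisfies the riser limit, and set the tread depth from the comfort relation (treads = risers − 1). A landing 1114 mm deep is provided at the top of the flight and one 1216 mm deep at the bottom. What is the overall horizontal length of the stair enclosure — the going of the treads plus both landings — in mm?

10052 mm

At most 152 each: 3473/152 = 22.85, giving 23 risers.
R = 3473 ÷ 23 = 151 mm.
From 2R + T = 653: T = 653 − 302 = 351 mm.
Going = (23 − 1) × 351 = 7722 mm.
Add landings: 7722 + 1114 + 1216 = 10052 mm.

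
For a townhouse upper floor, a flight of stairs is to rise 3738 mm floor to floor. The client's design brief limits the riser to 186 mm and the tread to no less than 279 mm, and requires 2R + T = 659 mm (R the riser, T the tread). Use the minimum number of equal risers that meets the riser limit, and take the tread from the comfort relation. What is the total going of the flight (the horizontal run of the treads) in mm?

6060 mm

⌈3738/186⌉ = 21 risers.
Each riser is 3738/21 = 178 mm (≤ 186 mm).
From 2R + T = 659: T = 659 − 356 = 303 mm.
Going = (21 − 1) × 303 = 6060 mm.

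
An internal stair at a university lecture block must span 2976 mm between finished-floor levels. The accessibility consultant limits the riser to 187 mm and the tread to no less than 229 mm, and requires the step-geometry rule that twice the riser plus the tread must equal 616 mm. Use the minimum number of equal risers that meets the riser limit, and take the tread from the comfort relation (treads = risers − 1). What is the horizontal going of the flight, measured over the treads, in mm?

⌈2976/187⌉ = 16 risers.
Riser R = 2976 / 16 = 186 mm, within the 187 mm limit.
T = 616 − 2·186 = 244 mm, which satisfies the 229 mm minimum.
16 risers give 15 treads; going = 15 × 244 = 3660 mm.

3660 mm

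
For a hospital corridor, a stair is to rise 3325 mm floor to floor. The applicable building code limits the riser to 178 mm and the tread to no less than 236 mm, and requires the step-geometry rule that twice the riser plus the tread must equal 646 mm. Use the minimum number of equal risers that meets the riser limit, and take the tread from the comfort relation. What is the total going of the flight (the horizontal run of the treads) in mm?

5328 mm

⌈3325/178⌉ = 19 risers.
R = 3325 ÷ 19 = 175 mm.
From 2R + T = 646: T = 646 − 350 = 296 mm.
Going = (19 − 1) × 296 = 5328 mm.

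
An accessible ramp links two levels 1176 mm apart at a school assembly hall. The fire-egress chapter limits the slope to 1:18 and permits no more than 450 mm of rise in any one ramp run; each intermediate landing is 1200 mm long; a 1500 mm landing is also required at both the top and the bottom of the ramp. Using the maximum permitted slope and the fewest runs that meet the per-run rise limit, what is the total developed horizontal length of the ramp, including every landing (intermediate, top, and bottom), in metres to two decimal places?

1176 / 450 = 2.613 → round up to 3 ramp runs. That means 2 intermediate landings.
Ramp run (horizontal) at 1:18: 1176 × 18 = 21168 mm.
2 intermediate landings contribute 2 × 1200 = 2400 mm.
Top and bottom landings: 2 × 1500 = 3000 mm.
Total = 21168 + 2400 + 3000 = 26568 mm.
= 26.57 m.

26.57 m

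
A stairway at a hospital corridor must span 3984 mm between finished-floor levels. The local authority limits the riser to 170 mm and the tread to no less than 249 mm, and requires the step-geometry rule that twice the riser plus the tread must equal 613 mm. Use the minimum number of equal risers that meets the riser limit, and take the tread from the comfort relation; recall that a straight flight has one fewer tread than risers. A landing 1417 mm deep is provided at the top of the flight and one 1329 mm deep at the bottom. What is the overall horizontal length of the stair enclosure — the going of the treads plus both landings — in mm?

3984 / 170 = 23.44, so 24 risers are needed.
Each riser is 3984/24 = 166 mm (≤ 170 mm).
T = 613 − 2·166 = 281 mm, which satisfies the 249 mm minimum.
Treads = 24 − 1 = 23; going = 23 × 281 = 6463 mm.
Enclosure = 6463 + 1417 + 1329 = 9209 mm.

9209 mm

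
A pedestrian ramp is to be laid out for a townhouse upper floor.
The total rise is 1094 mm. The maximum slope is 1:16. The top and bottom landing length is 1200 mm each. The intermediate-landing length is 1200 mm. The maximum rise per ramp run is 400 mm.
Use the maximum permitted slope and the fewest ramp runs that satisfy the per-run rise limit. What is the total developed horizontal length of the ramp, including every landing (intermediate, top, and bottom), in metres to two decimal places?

22.30 m

1094 / 400 = 2.73, so 3 ramp runs are needed. That means 2 intermediate landings.
Ramp run (horizontal) at 1:16: 1094 × 16 = 17504 mm.
Intermediate landings: 2 × 1200 = 2400 mm.
Top and bottom landings: 2 × 1200 = 2400 mm.
Total = 17504 + 2400 + 2400 = 22304 mm.
= 22.30 m.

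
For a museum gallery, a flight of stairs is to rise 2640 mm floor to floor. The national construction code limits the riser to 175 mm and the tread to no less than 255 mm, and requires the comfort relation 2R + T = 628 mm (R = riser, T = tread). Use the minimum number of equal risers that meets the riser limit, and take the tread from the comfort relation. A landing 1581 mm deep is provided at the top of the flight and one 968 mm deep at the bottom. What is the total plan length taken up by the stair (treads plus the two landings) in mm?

At most 175 each: 2640/175 = 15.09, giving 16 risers.
Each riser is 2640/16 = 165 mm (≤ 175 mm).
From 2R + T = 628: T = 628 − 330 = 298 mm.
16 risers give 15 treads; going = 15 × 298 = 4470 mm.
Enclosure = 4470 + 1581 + 968 = 7019 mm.

7019 mm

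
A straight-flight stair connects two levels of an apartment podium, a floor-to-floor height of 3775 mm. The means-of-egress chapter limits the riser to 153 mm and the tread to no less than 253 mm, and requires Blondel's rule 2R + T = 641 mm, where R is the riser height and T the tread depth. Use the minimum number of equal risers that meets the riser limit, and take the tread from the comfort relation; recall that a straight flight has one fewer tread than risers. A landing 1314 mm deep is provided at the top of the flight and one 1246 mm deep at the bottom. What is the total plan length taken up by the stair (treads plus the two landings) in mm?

3775 / 153 = 24.673 → round up to 25 risers.
R = 3775 ÷ 25 = 151 mm.
From 2R + T = 641: T = 641 − 302 = 339 mm.
Going = (25 − 1) × 339 = 8136 mm.
Enclosure = 8136 + 1314 + 1246 = 10696 mm.

10696 mm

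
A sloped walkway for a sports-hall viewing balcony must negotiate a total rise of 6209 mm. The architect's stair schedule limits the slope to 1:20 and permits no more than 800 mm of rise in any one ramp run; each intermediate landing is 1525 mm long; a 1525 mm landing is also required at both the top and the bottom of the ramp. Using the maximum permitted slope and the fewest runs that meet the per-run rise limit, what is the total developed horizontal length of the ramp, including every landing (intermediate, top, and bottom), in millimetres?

137905 mm

⌈6209/800⌉ = 8 ramp runs. That means 7 intermediate landings.
Ramp run (horizontal) at 1:20: 6209 × 20 = 124180 mm.
Intermediate landings: 7 × 1525 = 10675 mm.
Top and bottom landings: 2 × 1525 = 3050 mm.
Total = 124180 + 10675 + 3050 = 137905 mm.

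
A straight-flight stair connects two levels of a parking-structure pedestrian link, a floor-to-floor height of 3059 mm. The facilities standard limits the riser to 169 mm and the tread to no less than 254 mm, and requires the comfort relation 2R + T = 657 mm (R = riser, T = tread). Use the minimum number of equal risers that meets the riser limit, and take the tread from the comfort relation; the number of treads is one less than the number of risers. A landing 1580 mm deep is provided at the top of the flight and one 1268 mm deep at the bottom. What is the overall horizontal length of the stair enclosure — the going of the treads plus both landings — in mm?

⌈3059/169⌉ = 19 risers.
Riser R = 3059 / 19 = 161 mm, within the 169 mm limit.
T = 657 − 2·161 = 335 mm, which satisfies the 254 mm minimum.
Treads = 19 − 1 = 18; going = 18 × 335 = 6030 mm.
Enclosure = 6030 + 1580 + 1268 = 8878 mm.

8878 mm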